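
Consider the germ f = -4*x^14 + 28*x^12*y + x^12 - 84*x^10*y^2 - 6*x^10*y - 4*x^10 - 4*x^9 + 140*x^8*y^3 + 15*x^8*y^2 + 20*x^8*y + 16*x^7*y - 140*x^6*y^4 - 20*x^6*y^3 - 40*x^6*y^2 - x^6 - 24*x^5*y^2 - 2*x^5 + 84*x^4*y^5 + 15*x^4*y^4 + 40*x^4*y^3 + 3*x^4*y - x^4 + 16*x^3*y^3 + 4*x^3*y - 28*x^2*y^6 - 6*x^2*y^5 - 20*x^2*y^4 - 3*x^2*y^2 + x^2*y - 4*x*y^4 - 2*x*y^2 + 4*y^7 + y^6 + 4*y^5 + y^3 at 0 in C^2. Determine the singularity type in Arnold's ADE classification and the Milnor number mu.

The Hessian of f at 0 has rank 0. Corank 2; j^3 = y*(x - y)^2 has shape L^2 M (L != M), so D-series; mu = 7 gives D_7.

Type D_{7}, Milnor number mu = 7.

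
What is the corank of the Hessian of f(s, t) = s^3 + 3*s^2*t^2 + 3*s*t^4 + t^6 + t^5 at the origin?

Hessian at 0 has rank 0.

2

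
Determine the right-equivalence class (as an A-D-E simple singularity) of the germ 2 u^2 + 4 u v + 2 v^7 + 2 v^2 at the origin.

The Hessian of f at 0 is [[4, 4], [4, 4]] with rank 1, so corank 1. A Groebner basis of the Jacobian ideal J(f) in C{u,v} is {v^6, u + v}; counting standard monomials gives mu = 6. Corank 1: A-series; mu = 6 gives A_6.

A6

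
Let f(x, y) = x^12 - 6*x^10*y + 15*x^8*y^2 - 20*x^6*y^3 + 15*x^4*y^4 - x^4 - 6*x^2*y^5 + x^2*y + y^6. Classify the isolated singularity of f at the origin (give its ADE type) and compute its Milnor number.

The Hessian of f at 0 has rank 0. Corank 2; j^3 = x^2*y has shape L^2 M (L != M), so D-series; mu = 7 gives D_7.

Type D_{7}, Milnor number mu = 7.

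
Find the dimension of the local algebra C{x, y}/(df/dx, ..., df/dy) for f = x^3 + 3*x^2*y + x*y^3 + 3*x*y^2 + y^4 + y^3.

7

The Hessian of f at 0 has rank 0. Corank 2; j^3 = (x + y)^3 is a perfect cube, so E-series; the 4-jet and mu = 7 give E_7.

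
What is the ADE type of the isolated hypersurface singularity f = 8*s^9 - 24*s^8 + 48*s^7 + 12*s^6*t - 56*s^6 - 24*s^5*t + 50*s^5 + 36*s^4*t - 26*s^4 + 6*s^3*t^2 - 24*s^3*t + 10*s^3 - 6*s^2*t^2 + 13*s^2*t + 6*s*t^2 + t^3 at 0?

D_4

The Hessian of f at 0 has rank 0. Corank 2; j^3 = (2*s + t)*(5*s^2 + 4*s*t + t^2) splits into three distinct lines over C (the quadratic factor has nonzero discriminant), so D_4.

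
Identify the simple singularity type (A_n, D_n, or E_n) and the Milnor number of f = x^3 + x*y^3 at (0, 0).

The Hessian of f at 0 has rank 0. Corank 2; j^3 = x^3 is a perfect cube, so E-series; the 4-jet and mu = 7 give E_7.

Type E_7, Milnor number mu = 7.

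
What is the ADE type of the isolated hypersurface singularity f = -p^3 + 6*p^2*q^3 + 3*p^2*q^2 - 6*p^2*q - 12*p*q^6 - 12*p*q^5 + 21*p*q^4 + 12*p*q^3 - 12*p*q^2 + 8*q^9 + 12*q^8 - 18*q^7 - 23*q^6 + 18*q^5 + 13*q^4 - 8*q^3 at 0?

E_{6}

The Hessian of f at 0 has rank 0. Corank 2; j^3 = -(p + 2*q)^3 is a perfect cube, so E-series; the 4-jet and mu = 6 give E_6.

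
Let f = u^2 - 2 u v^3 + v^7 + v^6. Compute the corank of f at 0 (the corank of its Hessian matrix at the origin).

1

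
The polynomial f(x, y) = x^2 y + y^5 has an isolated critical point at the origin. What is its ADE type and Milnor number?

Type D_6, Milnor number mu = 6.

The Hessian of f at 0 has rank 0. Corank 2; j^3 = x^2*y has shape L^2 M (L != M), so D-series; mu = 6 gives D_6.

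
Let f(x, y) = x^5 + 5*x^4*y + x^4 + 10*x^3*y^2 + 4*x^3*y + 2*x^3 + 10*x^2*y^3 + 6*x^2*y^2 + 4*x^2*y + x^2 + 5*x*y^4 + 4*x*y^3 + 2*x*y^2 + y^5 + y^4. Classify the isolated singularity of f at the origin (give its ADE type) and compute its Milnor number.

Type A4, Milnor number mu = 4.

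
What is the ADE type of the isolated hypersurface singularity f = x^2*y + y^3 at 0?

D4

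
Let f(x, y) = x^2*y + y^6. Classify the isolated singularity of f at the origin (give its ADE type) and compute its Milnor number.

Type D_{7}, Milnor number mu = 7.

The Hessian of f at 0 has rank 0. Corank 2; j^3 = x^2*y has shape L^2 M (L != M), so D-series; mu = 7 gives D_7.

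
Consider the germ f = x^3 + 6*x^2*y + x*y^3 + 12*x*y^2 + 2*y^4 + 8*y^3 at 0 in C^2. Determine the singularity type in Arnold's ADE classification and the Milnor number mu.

Type E_{7}, Milnor number mu = 7.

The Hessian of f at 0 has rank 0. Corank 2; j^3 = (x + 2*y)^3 is a perfect cube, so E-series; the 4-jet and mu = 7 give E_7.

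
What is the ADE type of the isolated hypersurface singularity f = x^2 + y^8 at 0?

The Hessian of f at 0 is [[2, 0], [0, 0]] with rank 1, so corank 1. A Groebner basis of the Jacobian ideal J(f) in C{x,y} is {y^7, x}; counting standard monomials gives mu = 7. Corank 1: A-series; mu = 7 gives A_7.

A_7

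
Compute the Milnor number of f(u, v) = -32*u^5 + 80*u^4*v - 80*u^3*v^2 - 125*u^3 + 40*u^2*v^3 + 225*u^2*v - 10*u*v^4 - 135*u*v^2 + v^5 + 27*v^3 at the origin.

8

The Hessian of f at 0 has rank 0. Corank 2; j^3 = -(5*u - 3*v)^3 is a perfect cube, so E-series; the 5-jet and mu = 8 give E_8.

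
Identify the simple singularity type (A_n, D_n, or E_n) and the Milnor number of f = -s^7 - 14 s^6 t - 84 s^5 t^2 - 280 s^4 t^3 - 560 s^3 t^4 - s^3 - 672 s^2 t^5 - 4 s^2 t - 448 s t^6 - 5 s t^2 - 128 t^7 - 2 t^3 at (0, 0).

Type D_8, Milnor number mu = 8.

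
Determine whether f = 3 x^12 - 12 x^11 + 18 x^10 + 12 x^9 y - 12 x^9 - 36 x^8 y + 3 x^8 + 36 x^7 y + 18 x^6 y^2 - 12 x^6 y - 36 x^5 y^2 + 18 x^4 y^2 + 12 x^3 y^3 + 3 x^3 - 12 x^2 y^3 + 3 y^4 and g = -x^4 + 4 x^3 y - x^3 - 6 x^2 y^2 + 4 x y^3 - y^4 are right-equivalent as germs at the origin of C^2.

Yes.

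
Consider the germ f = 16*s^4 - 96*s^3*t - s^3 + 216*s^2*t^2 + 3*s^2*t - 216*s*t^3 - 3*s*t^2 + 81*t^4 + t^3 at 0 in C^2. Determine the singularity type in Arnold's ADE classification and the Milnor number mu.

Type E_6, Milnor number mu = 6.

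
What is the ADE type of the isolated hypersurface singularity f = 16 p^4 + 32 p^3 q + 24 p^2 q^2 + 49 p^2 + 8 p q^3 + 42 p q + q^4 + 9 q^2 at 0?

A_3

The Hessian of f at 0 has rank 1. Corank 1: A-series; mu = 3 gives A_3.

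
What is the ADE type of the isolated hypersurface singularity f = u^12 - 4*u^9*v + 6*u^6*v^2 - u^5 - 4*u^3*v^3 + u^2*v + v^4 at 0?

D5

The Hessian of f at 0 has rank 0. Corank 2; j^3 = u^2*v has shape L^2 M (L != M), so D-series; mu = 5 gives D_5.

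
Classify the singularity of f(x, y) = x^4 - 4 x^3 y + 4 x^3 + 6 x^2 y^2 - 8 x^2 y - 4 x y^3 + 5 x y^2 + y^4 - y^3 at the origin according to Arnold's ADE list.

The Hessian of f at 0 is [[0, 0], [0, 0]] with rank 0, so corank 2. A Groebner basis of the Jacobian ideal J(f) in C{x,y} is {x*y^2 - 2*x*y + y^2, -4*x*y + y^3 + 2*y^2, x^2 - 3*x*y/2 + y^2/2}; counting standard monomials gives mu = 5. Corank 2; j^3 = (x - y)*(2*x - y)^2 has shape L^2 M (L != M), so D-series; mu = 5 gives D_5.

D_5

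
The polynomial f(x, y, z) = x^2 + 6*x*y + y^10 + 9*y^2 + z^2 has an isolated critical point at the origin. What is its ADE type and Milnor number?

Type A9, Milnor number mu = 9.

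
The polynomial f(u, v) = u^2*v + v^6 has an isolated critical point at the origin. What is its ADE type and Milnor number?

The Hessian of f at 0 has rank 0. Corank 2; j^3 = u^2*v has shape L^2 M (L != M), so D-series; mu = 7 gives D_7.

Type D_7, Milnor number mu = 7.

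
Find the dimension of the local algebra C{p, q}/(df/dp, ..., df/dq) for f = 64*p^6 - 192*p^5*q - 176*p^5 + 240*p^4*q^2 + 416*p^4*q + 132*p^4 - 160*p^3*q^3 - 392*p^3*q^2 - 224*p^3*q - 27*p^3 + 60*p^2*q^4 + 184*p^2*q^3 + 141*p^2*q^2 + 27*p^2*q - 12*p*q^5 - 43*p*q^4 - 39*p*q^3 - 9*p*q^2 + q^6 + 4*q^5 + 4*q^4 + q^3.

The Hessian of f at 0 has rank 0. Corank 2; j^3 = -(3*p - q)^3 is a perfect cube, so E-series; the 4-jet and mu = 7 give E_7.

7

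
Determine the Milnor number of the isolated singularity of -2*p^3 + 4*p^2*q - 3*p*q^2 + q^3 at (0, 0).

4

The Hessian of f at 0 has rank 0. Corank 2; j^3 = -(p - q)*(2*p^2 - 2*p*q + q^2) splits into three distinct lines over C (the quadratic factor has nonzero discriminant), so D_4.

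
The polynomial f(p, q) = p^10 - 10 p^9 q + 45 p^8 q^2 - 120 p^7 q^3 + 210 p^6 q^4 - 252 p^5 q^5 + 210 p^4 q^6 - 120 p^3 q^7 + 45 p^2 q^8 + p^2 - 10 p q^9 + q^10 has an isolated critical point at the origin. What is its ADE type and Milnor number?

Type A_{9}, Milnor number mu = 9.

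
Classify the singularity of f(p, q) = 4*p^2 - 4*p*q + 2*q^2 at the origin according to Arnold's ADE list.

A1

The Hessian of f at 0 is [[8, -4], [-4, 4]] with rank 2, so corank 0. A Groebner basis of the Jacobian ideal J(f) in C{p,q} is {p, q}; counting standard monomials gives mu = 1. Corank 0: nondegenerate Morse point, so A_1.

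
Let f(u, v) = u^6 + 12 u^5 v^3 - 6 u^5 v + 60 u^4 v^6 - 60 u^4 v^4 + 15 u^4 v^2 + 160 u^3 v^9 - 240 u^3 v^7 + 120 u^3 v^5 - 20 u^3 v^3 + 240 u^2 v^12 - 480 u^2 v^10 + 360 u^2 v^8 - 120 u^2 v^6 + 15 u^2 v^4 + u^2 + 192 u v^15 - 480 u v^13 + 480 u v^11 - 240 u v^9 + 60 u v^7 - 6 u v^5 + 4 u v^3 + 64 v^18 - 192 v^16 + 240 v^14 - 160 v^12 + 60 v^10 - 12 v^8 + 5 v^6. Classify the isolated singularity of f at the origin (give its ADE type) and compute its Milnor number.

Type A_5, Milnor number mu = 5.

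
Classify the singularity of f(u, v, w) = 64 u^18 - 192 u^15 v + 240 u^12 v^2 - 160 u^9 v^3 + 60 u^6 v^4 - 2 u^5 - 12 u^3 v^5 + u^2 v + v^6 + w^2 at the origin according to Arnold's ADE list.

The Hessian of f at 0 is [[0, 0, 0], [0, 0, 0], [0, 0, 2]] with rank 1, so corank 2. A Groebner basis of the Jacobian ideal J(f) in C{u,v,w} is {u^2/6 + v^5, u^3, u*v, w}; counting standard monomials gives mu = 7. Corank 2; j^3 = u^2*v has shape L^2 M (L != M), so D-series; mu = 7 gives D_7.

D7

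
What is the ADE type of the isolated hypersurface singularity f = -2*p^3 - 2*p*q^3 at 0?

E_{7}

The Hessian of f at 0 is [[0, 0], [0, 0]] with rank 0, so corank 2. A Groebner basis of the Jacobian ideal J(f) in C{p,q} is {p^3, p*q^2, 3*p^2 + q^3}; counting standard monomials gives mu = 7. Corank 2; j^3 = -2*p^3 is a perfect cube, so E-series; the 4-jet and mu = 7 give E_7.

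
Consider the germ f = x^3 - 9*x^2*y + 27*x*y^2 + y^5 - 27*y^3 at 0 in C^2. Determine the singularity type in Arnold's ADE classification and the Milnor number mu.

The Hessian of f at 0 has rank 0. Corank 2; j^3 = (x - 3*y)^3 is a perfect cube, so E-series; the 5-jet and mu = 8 give E_8.

Type E8, Milnor number mu = 8.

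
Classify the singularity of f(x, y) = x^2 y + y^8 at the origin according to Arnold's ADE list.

D_{9}

The Hessian of f at 0 is [[0, 0], [0, 0]] with rank 0, so corank 2. A Groebner basis of the Jacobian ideal J(f) in C{x,y} is {x^2/8 + y^7, x^3, x*y}; counting standard monomials gives mu = 9. Corank 2; j^3 = x^2*y has shape L^2 M (L != M), so D-series; mu = 9 gives D_9.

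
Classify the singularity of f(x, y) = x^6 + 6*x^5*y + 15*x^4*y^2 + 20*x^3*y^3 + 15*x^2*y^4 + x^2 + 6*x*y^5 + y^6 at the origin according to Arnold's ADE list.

The Hessian of f at 0 has rank 1. Corank 1: A-series; mu = 5 gives A_5.

A_{5}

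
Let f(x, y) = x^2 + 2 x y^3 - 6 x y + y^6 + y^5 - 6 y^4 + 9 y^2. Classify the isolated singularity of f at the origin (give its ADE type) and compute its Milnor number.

The Hessian of f at 0 is [[2, -6], [-6, 18]] with rank 1, so corank 1. A Groebner basis of the Jacobian ideal J(f) in C{x,y} is {x + y^3 - 3*y, x^2 - 9*y^2, x*y - 3*y^2}; counting standard monomials gives mu = 4. Corank 1: A-series; mu = 4 gives A_4.

Type A_4, Milnor number mu = 4.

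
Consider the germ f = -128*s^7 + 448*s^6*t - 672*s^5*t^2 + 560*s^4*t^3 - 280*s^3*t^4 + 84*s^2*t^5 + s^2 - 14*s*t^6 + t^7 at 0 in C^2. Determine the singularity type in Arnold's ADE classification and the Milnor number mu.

The Hessian of f at 0 is [[2, 0], [0, 0]] with rank 1, so corank 1. A Groebner basis of the Jacobian ideal J(f) in C{s,t} is {t^6, s}; counting standard monomials gives mu = 6. Corank 1: A-series; mu = 6 gives A_6.

Type A_{6}, Milnor number mu = 6.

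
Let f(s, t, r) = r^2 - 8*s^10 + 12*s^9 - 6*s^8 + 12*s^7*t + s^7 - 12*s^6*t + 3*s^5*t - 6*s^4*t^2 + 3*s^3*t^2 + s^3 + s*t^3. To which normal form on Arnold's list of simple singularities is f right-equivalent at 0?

E_7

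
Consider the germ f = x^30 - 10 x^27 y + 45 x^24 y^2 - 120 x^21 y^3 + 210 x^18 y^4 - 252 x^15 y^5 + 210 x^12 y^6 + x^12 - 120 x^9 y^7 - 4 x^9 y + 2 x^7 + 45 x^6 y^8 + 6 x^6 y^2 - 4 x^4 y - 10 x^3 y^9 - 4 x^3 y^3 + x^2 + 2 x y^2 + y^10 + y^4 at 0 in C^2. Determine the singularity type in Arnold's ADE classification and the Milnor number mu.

The Hessian of f at 0 is [[2, 0], [0, 0]] with rank 1, so corank 1. A Groebner basis of the Jacobian ideal J(f) in C{x,y} is {x^4 + x*y/2 + y^3/2, x^3*y - x/2 - y^2/2, -x^2 + y^4, x^2 + x*y^2}; counting standard monomials gives mu = 9. Corank 1: A-series; mu = 9 gives A_9.

Type A9, Milnor number mu = 9.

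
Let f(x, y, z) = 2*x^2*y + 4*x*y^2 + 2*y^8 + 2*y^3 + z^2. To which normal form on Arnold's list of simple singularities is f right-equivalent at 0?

The Hessian of f at 0 has rank 1. Corank 2; j^3 = 2*y*(x + y)^2 has shape L^2 M (L != M), so D-series; mu = 9 gives D_9.

D9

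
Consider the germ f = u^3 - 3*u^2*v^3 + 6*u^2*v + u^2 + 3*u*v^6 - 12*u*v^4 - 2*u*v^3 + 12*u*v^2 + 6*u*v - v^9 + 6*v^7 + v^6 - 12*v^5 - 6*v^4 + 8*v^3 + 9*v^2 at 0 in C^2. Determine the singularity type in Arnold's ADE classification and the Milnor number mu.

Type A2, Milnor number mu = 2.

The Hessian of f at 0 has rank 1. Corank 1: A-series; mu = 2 gives A_2.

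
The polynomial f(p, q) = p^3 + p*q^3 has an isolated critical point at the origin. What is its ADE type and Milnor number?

Type E_{7}, Milnor number mu = 7.

The Hessian of f at 0 has rank 0. Corank 2; j^3 = p^3 is a perfect cube, so E-series; the 4-jet and mu = 7 give E_7.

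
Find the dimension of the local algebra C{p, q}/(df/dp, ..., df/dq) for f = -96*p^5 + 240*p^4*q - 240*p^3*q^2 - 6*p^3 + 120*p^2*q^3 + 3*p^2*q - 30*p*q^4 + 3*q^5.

6

The Hessian of f at 0 has rank 0. Corank 2; j^3 = -3*p^2*(2*p - q) has shape L^2 M (L != M), so D-series; mu = 6 gives D_6.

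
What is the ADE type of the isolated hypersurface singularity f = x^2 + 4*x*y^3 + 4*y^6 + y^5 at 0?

The Hessian of f at 0 has rank 1. Corank 1: A-series; mu = 4 gives A_4.

A4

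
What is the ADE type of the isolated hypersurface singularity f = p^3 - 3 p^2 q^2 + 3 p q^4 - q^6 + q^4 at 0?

The Hessian of f at 0 has rank 0. Corank 2; j^3 = p^3 is a perfect cube, so E-series; the 4-jet and mu = 6 give E_6.

E6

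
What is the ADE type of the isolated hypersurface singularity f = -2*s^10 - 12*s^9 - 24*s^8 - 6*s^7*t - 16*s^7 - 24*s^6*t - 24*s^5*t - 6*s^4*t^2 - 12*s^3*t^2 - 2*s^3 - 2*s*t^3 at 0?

The Hessian of f at 0 is [[0, 0], [0, 0]] with rank 0, so corank 2. A Groebner basis of the Jacobian ideal J(f) in C{s,t} is {s^3, s*t^2, 3*s^2 + t^3}; counting standard monomials gives mu = 7. Corank 2; j^3 = -2*s^3 is a perfect cube, so E-series; the 4-jet and mu = 7 give E_7.

E7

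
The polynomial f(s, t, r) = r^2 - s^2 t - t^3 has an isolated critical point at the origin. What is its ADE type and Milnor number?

Type D_4, Milnor number mu = 4.

The Hessian of f at 0 has rank 1. Corank 2; j^3 = -t*(s^2 + t^2) splits into three distinct lines over C (the quadratic factor has nonzero discriminant), so D_4.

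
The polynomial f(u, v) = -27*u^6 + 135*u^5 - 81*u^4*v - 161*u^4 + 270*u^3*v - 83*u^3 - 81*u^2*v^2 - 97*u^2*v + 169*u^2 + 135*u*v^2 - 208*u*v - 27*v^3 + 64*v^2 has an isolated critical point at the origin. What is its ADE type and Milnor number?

Type A_2, Milnor number mu = 2.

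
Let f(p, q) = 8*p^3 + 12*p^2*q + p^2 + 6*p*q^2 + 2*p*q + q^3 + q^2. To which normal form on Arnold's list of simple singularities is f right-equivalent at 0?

A_2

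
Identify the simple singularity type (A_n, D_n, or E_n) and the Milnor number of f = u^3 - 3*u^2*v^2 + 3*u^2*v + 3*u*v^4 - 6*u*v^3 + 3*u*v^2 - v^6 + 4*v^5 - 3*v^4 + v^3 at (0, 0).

Type E_{8}, Milnor number mu = 8.

The Hessian of f at 0 has rank 0. Corank 2; j^3 = (u + v)^3 is a perfect cube, so E-series; the 5-jet and mu = 8 give E_8.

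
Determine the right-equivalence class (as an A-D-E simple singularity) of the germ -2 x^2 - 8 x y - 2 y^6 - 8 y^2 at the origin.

The Hessian of f at 0 has rank 1. Corank 1: A-series; mu = 5 gives A_5.

A5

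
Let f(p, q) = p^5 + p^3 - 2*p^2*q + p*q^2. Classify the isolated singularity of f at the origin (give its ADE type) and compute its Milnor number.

The Hessian of f at 0 has rank 0. Corank 2; j^3 = p*(p - q)^2 has shape L^2 M (L != M), so D-series; mu = 6 gives D_6.

Type D_6, Milnor number mu = 6.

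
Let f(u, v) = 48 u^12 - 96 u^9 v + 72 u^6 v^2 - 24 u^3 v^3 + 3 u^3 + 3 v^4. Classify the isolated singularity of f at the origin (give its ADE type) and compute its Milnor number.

Type E_6, Milnor number mu = 6.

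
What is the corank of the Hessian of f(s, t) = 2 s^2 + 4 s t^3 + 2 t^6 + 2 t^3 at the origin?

Hessian at 0 has rank 1.

1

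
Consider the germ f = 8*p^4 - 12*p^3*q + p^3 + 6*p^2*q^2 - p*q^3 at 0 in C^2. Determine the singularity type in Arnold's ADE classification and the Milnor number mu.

The Hessian of f at 0 is [[0, 0], [0, 0]] with rank 0, so corank 2. A Groebner basis of the Jacobian ideal J(f) in C{p,q} is {3*p^2/4 + q^4 - q^3/4, p^3, p^2*q + p^2/4 - q^3/12, p^2 + p*q^2 - q^3/3}; counting standard monomials gives mu = 7. Corank 2; j^3 = p^3 is a perfect cube, so E-series; the 4-jet and mu = 7 give E_7.

Type E7, Milnor number mu = 7.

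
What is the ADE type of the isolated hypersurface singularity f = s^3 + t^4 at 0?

The Hessian of f at 0 is [[0, 0], [0, 0]] with rank 0, so corank 2. A Groebner basis of the Jacobian ideal J(f) in C{s,t} is {t^3, s^2}; counting standard monomials gives mu = 6. Corank 2; j^3 = s^3 is a perfect cube, so E-series; the 4-jet and mu = 6 give E_6.

E_6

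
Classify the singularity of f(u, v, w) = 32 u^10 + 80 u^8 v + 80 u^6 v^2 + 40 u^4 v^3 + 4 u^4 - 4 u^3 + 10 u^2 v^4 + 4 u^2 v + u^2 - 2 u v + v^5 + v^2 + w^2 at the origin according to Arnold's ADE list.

The Hessian of f at 0 has rank 2. Corank 1: A-series; mu = 4 gives A_4.

A_{4}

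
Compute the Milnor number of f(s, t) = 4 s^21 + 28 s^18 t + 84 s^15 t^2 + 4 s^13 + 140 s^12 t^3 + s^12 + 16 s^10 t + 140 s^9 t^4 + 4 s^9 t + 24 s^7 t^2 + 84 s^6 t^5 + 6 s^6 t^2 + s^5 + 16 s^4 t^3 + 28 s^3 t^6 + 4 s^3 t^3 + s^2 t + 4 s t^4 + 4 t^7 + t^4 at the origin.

5

The Hessian of f at 0 is [[0, 0], [0, 0]] with rank 0, so corank 2. A Groebner basis of the Jacobian ideal J(f) in C{s,t} is {s^3, s^2/4 + t^3, s*t}; counting standard monomials gives mu = 5. Corank 2; j^3 = s^2*t has shape L^2 M (L != M), so D-series; mu = 5 gives D_5.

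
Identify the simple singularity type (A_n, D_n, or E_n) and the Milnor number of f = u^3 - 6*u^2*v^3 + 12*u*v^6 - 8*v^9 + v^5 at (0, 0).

Type E_8, Milnor number mu = 8.

The Hessian of f at 0 has rank 0. Corank 2; j^3 = u^3 is a perfect cube, so E-series; the 5-jet and mu = 8 give E_8.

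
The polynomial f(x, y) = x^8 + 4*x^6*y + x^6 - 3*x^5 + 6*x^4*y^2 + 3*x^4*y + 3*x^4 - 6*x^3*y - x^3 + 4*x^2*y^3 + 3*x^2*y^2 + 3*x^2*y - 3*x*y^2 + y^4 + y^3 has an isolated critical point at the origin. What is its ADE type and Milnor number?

Type E_6, Milnor number mu = 6.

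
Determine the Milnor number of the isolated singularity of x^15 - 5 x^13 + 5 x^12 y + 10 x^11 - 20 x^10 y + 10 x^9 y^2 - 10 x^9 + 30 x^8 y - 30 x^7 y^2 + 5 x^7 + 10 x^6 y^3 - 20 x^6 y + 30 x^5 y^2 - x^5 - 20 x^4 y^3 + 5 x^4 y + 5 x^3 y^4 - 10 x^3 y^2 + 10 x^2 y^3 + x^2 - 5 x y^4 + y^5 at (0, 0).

4

The Hessian of f at 0 is [[2, 0], [0, 0]] with rank 1, so corank 1. A Groebner basis of the Jacobian ideal J(f) in C{x,y} is {y^4, x}; counting standard monomials gives mu = 4. Corank 1: A-series; mu = 4 gives A_4.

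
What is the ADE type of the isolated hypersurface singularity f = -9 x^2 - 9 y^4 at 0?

The Hessian of f at 0 has rank 1. Corank 1: A-series; mu = 3 gives A_3.

A_{3}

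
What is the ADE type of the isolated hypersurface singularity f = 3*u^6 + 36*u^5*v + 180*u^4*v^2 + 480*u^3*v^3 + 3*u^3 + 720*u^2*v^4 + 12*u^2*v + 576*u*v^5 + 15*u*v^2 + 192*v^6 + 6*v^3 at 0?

The Hessian of f at 0 is [[0, 0], [0, 0]] with rank 0, so corank 2. A Groebner basis of the Jacobian ideal J(f) in C{u,v} is {-u*v/6 + v^5 - v^2/6, u*v^2 + v^3, u^2 + 3*u*v + 2*v^2}; counting standard monomials gives mu = 7. Corank 2; j^3 = 3*(u + v)^2*(u + 2*v) has shape L^2 M (L != M), so D-series; mu = 7 gives D_7.

D7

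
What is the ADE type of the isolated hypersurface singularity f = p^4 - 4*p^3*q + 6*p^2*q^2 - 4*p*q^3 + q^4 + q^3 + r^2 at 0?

The Hessian of f at 0 has rank 1. Corank 2; j^3 = q^3 is a perfect cube, so E-series; the 4-jet and mu = 6 give E_6.

E6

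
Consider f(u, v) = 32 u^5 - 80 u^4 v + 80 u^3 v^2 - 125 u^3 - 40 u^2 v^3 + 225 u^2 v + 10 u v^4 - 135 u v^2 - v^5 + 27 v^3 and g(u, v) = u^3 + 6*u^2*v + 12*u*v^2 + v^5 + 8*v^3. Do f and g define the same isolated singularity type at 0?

The Hessian of f at 0 is [[0, 0], [0, 0]] with rank 0, so corank 2. A Groebner basis of the Jacobian ideal J(f) in C{u,v} is {v^5, u*v^3 - 23*v^4/40, u^2 - 6*u*v/5 + 9*v^2/25}; counting standard monomials gives mu = 8. Corank 2; j^3 = -(5*u - 3*v)^3 is a perfect cube, so E-series; the 5-jet and mu = 8 give E_8. The Hessian of g at 0 is [[0, 0], [0, 0]] with rank 0, so corank 2. A Groebner basis of the Jacobian ideal J(g) in C{u,v} is {v^4, u^2 + 4*u*v + 4*v^2}; counting standard monomials gives mu = 8. Corank 2; j^3 = (u + 2*v)^3 is a perfect cube, so E-series; the 5-jet and mu = 8 give E_8. Both have type E_8, hence right-equivalent.

Yes.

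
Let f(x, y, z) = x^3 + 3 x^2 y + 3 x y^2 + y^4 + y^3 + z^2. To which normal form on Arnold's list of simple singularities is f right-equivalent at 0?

E_{6}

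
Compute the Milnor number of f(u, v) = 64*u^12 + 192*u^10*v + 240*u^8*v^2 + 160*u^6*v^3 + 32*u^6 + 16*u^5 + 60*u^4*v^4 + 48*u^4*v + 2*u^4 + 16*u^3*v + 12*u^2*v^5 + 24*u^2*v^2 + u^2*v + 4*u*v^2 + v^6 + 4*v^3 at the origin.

The Hessian of f at 0 has rank 0. Corank 2; j^3 = v*(u + 2*v)^2 has shape L^2 M (L != M), so D-series; mu = 7 gives D_7.

7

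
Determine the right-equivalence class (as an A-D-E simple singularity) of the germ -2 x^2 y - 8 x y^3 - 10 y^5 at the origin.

The Hessian of f at 0 is [[0, 0], [0, 0]] with rank 0, so corank 2. A Groebner basis of the Jacobian ideal J(f) in C{x,y} is {x^3, x^2*y, -2*x^2 + x*y^2, x*y/2 + y^3}; counting standard monomials gives mu = 6. Corank 2; j^3 = -2*x^2*y has shape L^2 M (L != M), so D-series; mu = 6 gives D_6.

D6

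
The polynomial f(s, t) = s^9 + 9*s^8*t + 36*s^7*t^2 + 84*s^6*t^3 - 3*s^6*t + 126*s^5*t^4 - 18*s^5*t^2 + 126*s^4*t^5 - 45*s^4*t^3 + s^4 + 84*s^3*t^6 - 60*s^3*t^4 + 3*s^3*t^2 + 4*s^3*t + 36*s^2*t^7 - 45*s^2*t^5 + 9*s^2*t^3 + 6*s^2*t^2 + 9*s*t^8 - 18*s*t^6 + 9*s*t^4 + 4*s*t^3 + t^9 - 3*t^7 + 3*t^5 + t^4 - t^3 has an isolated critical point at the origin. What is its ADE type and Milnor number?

Type E_6, Milnor number mu = 6.

The Hessian of f at 0 is [[0, 0], [0, 0]] with rank 0, so corank 2. A Groebner basis of the Jacobian ideal J(f) in C{s,t} is {s^3 + 3*s^2*t, t^2}; counting standard monomials gives mu = 6. Corank 2; j^3 = -t^3 is a perfect cube, so E-series; the 4-jet and mu = 6 give E_6.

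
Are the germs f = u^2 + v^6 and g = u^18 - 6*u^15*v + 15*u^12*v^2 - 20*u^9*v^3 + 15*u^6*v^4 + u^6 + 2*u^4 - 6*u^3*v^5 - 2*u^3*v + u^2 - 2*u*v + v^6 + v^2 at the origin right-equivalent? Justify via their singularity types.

The Hessian of f at 0 is [[2, 0], [0, 0]] with rank 1, so corank 1. A Groebner basis of the Jacobian ideal J(f) in C{u,v} is {v^5, u}; counting standard monomials gives mu = 5. Corank 1: A-series; mu = 5 gives A_5. The Hessian of g at 0 is [[2, -2], [-2, 2]] with rank 1, so corank 1. A Groebner basis of the Jacobian ideal J(g) in C{u,v} is {u*v^2 + u - v, u + v^3 - v, u^2 - 2*u*v + v^2}; counting standard monomials gives mu = 5. Corank 1: A-series; mu = 5 gives A_5. Both have type A_5, hence right-equivalent.

Yes.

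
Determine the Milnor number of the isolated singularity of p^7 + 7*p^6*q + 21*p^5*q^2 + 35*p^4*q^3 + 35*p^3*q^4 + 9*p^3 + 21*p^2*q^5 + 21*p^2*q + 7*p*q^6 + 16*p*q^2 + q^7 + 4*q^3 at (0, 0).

8

The Hessian of f at 0 has rank 0. Corank 2; j^3 = (p + q)*(3*p + 2*q)^2 has shape L^2 M (L != M), so D-series; mu = 8 gives D_8.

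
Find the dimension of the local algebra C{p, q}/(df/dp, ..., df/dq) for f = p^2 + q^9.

The Hessian of f at 0 has rank 1. Corank 1: A-series; mu = 8 gives A_8.

8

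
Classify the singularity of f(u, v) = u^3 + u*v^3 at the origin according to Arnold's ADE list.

The Hessian of f at 0 has rank 0. Corank 2; j^3 = u^3 is a perfect cube, so E-series; the 4-jet and mu = 7 give E_7.

E_{7}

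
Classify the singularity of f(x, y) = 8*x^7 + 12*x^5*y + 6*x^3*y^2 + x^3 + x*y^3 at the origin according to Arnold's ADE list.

E_{7}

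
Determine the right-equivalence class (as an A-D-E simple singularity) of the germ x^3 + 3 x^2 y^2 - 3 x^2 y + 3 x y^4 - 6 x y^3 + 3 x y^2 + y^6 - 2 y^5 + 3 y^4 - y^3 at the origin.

The Hessian of f at 0 is [[0, 0], [0, 0]] with rank 0, so corank 2. A Groebner basis of the Jacobian ideal J(f) in C{x,y} is {y^4, x^3 - 3*x^2*y - 3*x^2/2 + 3*x*y + 2*y^3 - 3*y^2/2, x^2/2 + x*y^2 - x*y - y^3 + y^2/2}; counting standard monomials gives mu = 8. Corank 2; j^3 = (x - y)^3 is a perfect cube, so E-series; the 5-jet and mu = 8 give E_8.

E_{8}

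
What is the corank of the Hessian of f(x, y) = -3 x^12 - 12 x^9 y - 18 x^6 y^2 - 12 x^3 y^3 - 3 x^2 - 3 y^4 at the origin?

The Hessian at 0 is [[-6, 0], [0, 0]] of rank 1; hence corank 1.

1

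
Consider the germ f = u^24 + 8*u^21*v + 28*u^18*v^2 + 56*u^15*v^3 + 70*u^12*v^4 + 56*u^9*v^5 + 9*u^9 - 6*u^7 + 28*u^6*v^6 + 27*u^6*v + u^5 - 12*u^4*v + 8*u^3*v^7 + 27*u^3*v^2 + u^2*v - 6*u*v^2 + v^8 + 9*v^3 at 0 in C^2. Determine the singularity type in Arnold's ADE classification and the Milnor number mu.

The Hessian of f at 0 has rank 0. Corank 2; j^3 = v*(u - 3*v)^2 has shape L^2 M (L != M), so D-series; mu = 9 gives D_9.

Type D_{9}, Milnor number mu = 9.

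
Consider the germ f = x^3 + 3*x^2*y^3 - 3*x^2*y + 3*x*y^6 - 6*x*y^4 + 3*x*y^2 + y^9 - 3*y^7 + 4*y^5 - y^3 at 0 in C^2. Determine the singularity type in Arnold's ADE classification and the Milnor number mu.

Type E8, Milnor number mu = 8.

The Hessian of f at 0 has rank 0. Corank 2; j^3 = (x - y)^3 is a perfect cube, so E-series; the 5-jet and mu = 8 give E_8.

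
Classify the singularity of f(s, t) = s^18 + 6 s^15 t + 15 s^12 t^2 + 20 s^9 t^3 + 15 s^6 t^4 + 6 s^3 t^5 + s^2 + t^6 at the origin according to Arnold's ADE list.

A_{5}

The Hessian of f at 0 has rank 1. Corank 1: A-series; mu = 5 gives A_5.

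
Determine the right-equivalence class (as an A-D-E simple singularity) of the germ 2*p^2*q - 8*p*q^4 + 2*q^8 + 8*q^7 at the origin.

D_9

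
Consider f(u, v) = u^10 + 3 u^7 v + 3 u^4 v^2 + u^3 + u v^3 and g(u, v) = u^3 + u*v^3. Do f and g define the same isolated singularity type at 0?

The Hessian of f at 0 has rank 0. Corank 2; j^3 = u^3 is a perfect cube, so E-series; the 4-jet and mu = 7 give E_7. The Hessian of g at 0 has rank 0. Corank 2; j^3 = u^3 is a perfect cube, so E-series; the 4-jet and mu = 7 give E_7. Both have type E_7, hence right-equivalent.

Yes.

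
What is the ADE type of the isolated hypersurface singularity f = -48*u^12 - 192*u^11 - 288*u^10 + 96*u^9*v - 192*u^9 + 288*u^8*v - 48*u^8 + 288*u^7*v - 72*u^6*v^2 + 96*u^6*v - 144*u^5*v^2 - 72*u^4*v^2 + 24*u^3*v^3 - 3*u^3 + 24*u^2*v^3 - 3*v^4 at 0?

The Hessian of f at 0 is [[0, 0], [0, 0]] with rank 0, so corank 2. A Groebner basis of the Jacobian ideal J(f) in C{u,v} is {v^3, u^2}; counting standard monomials gives mu = 6. Corank 2; j^3 = -3*u^3 is a perfect cube, so E-series; the 4-jet and mu = 6 give E_6.

E6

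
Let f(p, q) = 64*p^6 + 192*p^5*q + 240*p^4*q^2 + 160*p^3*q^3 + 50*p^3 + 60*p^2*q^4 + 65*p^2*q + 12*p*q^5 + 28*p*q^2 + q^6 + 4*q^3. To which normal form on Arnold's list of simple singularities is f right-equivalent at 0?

The Hessian of f at 0 has rank 0. Corank 2; j^3 = (2*p + q)*(5*p + 2*q)^2 has shape L^2 M (L != M), so D-series; mu = 7 gives D_7.

D7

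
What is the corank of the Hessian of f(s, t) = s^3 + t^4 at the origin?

The Hessian at 0 is [[0, 0], [0, 0]] of rank 0; hence corank 2.

2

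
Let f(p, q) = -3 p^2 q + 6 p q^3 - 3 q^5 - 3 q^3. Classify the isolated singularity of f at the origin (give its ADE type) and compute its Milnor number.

Type D_4, Milnor number mu = 4.

The Hessian of f at 0 is [[0, 0], [0, 0]] with rank 0, so corank 2. A Groebner basis of the Jacobian ideal J(f) in C{p,q} is {q^3, p^2 + 3*q^2, p*q}; counting standard monomials gives mu = 4. Corank 2; j^3 = -3*q*(p^2 + q^2) splits into three distinct lines over C (the quadratic factor has nonzero discriminant), so D_4.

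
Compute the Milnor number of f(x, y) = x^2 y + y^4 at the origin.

The Hessian of f at 0 has rank 0. Corank 2; j^3 = x^2*y has shape L^2 M (L != M), so D-series; mu = 5 gives D_5.

5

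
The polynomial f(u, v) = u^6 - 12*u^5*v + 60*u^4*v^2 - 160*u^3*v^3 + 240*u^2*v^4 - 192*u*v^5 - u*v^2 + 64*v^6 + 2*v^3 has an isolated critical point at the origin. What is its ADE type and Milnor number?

Type D_7, Milnor number mu = 7.

The Hessian of f at 0 is [[0, 0], [0, 0]] with rank 0, so corank 2. A Groebner basis of the Jacobian ideal J(f) in C{u,v} is {u^5 - v^2/6, v^3, u*v - 2*v^2}; counting standard monomials gives mu = 7. Corank 2; j^3 = -v^2*(u - 2*v) has shape L^2 M (L != M), so D-series; mu = 7 gives D_7.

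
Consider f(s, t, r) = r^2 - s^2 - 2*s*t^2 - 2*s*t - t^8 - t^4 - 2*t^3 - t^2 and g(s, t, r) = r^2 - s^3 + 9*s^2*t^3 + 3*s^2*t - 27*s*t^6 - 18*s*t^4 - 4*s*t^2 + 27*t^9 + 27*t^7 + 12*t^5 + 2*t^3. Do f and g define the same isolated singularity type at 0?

The Hessian of f at 0 has rank 2. Corank 1: A-series; mu = 7 gives A_7. The Hessian of g at 0 has rank 1. Corank 2; j^3 = -(s - t)*(s^2 - 2*s*t + 2*t^2) splits into three distinct lines over C (the quadratic factor has nonzero discriminant), so D_4. f is A_7 but g is D_4, hence not right-equivalent.

No.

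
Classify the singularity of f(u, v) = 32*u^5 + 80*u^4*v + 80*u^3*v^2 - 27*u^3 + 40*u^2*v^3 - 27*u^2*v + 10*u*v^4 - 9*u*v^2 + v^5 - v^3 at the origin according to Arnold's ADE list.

E_8

The Hessian of f at 0 has rank 0. Corank 2; j^3 = -(3*u + v)^3 is a perfect cube, so E-series; the 5-jet and mu = 8 give E_8.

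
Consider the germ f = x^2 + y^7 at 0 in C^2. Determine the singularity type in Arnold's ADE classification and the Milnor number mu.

Type A_6, Milnor number mu = 6.

The Hessian of f at 0 is [[2, 0], [0, 0]] with rank 1, so corank 1. A Groebner basis of the Jacobian ideal J(f) in C{x,y} is {y^6, x}; counting standard monomials gives mu = 6. Corank 1: A-series; mu = 6 gives A_6.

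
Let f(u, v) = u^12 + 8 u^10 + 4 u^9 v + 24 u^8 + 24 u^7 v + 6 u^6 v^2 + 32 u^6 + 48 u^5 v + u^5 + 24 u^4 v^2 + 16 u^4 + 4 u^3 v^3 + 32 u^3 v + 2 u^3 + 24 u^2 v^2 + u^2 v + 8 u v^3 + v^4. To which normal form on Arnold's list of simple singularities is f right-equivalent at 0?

The Hessian of f at 0 has rank 0. Corank 2; j^3 = u^2*(2*u + v) has shape L^2 M (L != M), so D-series; mu = 5 gives D_5.

D5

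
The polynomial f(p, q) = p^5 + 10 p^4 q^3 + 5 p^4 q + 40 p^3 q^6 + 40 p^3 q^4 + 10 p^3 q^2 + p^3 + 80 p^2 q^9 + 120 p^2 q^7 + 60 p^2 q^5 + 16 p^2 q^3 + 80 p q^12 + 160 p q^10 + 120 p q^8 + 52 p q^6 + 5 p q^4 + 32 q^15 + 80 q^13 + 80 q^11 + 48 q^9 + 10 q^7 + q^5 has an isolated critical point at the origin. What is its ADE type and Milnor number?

Type E_8, Milnor number mu = 8.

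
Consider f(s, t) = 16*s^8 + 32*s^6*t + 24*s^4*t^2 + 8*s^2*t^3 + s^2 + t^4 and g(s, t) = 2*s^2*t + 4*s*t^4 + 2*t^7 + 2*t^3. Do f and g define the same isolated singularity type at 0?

The Hessian of f at 0 has rank 1. Corank 1: A-series; mu = 3 gives A_3. The Hessian of g at 0 has rank 0. Corank 2; j^3 = 2*t*(s^2 + t^2) splits into three distinct lines over C (the quadratic factor has nonzero discriminant), so D_4. f is A_3 but g is D_4, hence not right-equivalent.

No.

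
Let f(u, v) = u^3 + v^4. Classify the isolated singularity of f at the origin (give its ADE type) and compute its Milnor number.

Type E_{6}, Milnor number mu = 6.

The Hessian of f at 0 is [[0, 0], [0, 0]] with rank 0, so corank 2. A Groebner basis of the Jacobian ideal J(f) in C{u,v} is {v^3, u^2}; counting standard monomials gives mu = 6. Corank 2; j^3 = u^3 is a perfect cube, so E-series; the 4-jet and mu = 6 give E_6.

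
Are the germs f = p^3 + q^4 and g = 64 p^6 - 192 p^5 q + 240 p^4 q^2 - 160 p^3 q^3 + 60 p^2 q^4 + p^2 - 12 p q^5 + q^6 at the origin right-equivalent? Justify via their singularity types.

No.

The Hessian of f at 0 has rank 0. Corank 2; j^3 = p^3 is a perfect cube, so E-series; the 4-jet and mu = 6 give E_6. The Hessian of g at 0 has rank 1. Corank 1: A-series; mu = 5 gives A_5. f is E_6 but g is A_5, hence not right-equivalent.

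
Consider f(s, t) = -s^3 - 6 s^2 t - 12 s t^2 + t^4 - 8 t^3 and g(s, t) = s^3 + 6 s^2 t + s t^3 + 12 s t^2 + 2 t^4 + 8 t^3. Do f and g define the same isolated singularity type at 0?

The Hessian of f at 0 has rank 0. Corank 2; j^3 = -(s + 2*t)^3 is a perfect cube, so E-series; the 4-jet and mu = 6 give E_6. The Hessian of g at 0 has rank 0. Corank 2; j^3 = (s + 2*t)^3 is a perfect cube, so E-series; the 4-jet and mu = 7 give E_7. f is E_6 but g is E_7, hence not right-equivalent.

No.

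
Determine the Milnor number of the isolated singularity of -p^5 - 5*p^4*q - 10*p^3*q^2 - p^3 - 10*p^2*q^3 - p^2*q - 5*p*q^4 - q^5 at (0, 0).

6

The Hessian of f at 0 has rank 0. Corank 2; j^3 = -p^2*(p + q) has shape L^2 M (L != M), so D-series; mu = 6 gives D_6.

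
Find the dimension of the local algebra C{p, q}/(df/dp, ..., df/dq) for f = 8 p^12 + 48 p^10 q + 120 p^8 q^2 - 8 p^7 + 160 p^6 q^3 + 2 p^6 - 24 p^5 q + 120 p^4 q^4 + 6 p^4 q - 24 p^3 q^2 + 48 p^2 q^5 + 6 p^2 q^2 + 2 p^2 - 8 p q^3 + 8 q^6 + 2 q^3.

2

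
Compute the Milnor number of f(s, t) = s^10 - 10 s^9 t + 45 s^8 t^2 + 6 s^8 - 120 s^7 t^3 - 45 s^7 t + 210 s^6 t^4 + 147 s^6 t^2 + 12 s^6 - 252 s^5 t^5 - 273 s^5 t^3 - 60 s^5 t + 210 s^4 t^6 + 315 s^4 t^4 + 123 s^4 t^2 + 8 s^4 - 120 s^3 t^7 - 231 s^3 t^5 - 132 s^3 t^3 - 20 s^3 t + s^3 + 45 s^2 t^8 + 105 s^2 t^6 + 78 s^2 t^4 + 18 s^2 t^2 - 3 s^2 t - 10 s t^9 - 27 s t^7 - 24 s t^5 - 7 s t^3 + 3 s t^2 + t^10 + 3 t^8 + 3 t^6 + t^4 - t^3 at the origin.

The Hessian of f at 0 is [[0, 0], [0, 0]] with rank 0, so corank 2. A Groebner basis of the Jacobian ideal J(f) in C{s,t} is {3*s^2/4 - 3*s*t/2 + t^4 + t^3/4 + 3*t^2/4, s^3 + 9*s^2/4 - 9*s*t/2 - t^3/4 + 9*t^2/4, s^2*t + 7*s^2/4 - 7*s*t/2 - 5*t^3/12 + 7*t^2/4, s^2 + s*t^2 - 2*s*t - 2*t^3/3 + t^2}; counting standard monomials gives mu = 7. Corank 2; j^3 = (s - t)^3 is a perfect cube, so E-series; the 4-jet and mu = 7 give E_7.

7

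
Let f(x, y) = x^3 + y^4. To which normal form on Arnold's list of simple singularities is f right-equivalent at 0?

The Hessian of f at 0 has rank 0. Corank 2; j^3 = x^3 is a perfect cube, so E-series; the 4-jet and mu = 6 give E_6.

E6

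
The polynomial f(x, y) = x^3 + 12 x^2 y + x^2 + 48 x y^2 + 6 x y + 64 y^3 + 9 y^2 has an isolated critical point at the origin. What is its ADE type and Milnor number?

Type A_2, Milnor number mu = 2.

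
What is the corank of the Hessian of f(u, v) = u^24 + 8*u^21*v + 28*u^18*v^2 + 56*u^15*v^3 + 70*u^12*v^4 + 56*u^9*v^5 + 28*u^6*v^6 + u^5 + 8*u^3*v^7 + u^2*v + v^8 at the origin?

2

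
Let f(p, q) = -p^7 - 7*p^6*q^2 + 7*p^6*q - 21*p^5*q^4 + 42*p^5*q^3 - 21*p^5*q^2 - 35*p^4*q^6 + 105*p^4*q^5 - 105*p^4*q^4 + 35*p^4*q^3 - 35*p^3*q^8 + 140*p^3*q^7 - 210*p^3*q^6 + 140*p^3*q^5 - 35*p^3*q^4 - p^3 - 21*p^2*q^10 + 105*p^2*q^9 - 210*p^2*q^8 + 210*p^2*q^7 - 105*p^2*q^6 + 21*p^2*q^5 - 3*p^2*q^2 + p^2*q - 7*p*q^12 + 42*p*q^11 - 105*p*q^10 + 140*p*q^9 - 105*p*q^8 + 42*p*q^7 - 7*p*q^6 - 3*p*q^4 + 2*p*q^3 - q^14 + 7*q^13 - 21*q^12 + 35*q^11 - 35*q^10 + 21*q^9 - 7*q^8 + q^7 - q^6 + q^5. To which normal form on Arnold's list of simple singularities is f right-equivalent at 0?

D_8

The Hessian of f at 0 is [[0, 0], [0, 0]] with rank 0, so corank 2. A Groebner basis of the Jacobian ideal J(f) in C{p,q} is {-p^2 + p*q + q^4 + q^3, p^3 - p*q/7 - q^3/7, p^2 + p*q^2 - p*q - q^3}; counting standard monomials gives mu = 8. Corank 2; j^3 = -p^2*(p - q) has shape L^2 M (L != M), so D-series; mu = 8 gives D_8.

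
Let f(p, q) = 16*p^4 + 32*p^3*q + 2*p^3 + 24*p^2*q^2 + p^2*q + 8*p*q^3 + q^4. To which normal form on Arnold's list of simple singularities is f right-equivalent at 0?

D_{5}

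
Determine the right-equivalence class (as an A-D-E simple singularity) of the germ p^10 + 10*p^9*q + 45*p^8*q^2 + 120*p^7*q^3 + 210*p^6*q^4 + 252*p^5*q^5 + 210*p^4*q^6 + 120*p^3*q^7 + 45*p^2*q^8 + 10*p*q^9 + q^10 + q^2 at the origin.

The Hessian of f at 0 has rank 1. Corank 1: A-series; mu = 9 gives A_9.

A_{9}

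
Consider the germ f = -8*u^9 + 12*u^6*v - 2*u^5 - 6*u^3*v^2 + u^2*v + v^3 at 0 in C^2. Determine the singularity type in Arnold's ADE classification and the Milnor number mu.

Type D4, Milnor number mu = 4.

The Hessian of f at 0 has rank 0. Corank 2; j^3 = v*(u^2 + v^2) splits into three distinct lines over C (the quadratic factor has nonzero discriminant), so D_4.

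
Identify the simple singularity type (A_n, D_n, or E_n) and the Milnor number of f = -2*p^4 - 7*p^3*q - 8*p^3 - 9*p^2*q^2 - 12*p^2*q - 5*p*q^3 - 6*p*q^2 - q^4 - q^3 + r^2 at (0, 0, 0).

Type E_{7}, Milnor number mu = 7.

The Hessian of f at 0 is [[0, 0, 0], [0, 0, 0], [0, 0, 2]] with rank 1, so corank 2. A Groebner basis of the Jacobian ideal J(f) in C{p,q,r} is {768*p^2 + 768*p*q + q^4 + 8*q^3 + 192*q^2, p^3 + 36*p^2 + 36*p*q + q^3/2 + 9*q^2, p^2*q - 40*p^2 - 40*p*q - 2*q^3/3 - 10*q^2, 32*p^2 + p*q^2 + 32*p*q + 5*q^3/6 + 8*q^2, r}; counting standard monomials gives mu = 7. Corank 2; j^3 = -(2*p + q)^3 is a perfect cube, so E-series; the 4-jet and mu = 7 give E_7.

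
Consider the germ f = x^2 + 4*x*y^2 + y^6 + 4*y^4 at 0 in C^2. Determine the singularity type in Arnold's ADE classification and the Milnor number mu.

Type A5, Milnor number mu = 5.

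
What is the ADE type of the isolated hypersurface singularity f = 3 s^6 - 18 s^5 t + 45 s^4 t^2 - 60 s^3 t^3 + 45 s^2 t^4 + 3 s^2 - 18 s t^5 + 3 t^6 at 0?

A_{5}

The Hessian of f at 0 is [[6, 0], [0, 0]] with rank 1, so corank 1. A Groebner basis of the Jacobian ideal J(f) in C{s,t} is {t^5, s}; counting standard monomials gives mu = 5. Corank 1: A-series; mu = 5 gives A_5.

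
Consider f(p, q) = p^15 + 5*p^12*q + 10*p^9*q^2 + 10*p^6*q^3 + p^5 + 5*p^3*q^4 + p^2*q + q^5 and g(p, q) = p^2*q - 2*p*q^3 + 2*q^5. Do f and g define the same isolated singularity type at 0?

The Hessian of f at 0 has rank 0. Corank 2; j^3 = p^2*q has shape L^2 M (L != M), so D-series; mu = 6 gives D_6. The Hessian of g at 0 has rank 0. Corank 2; j^3 = p^2*q has shape L^2 M (L != M), so D-series; mu = 6 gives D_6. Both have type D_6, hence right-equivalent.

Yes.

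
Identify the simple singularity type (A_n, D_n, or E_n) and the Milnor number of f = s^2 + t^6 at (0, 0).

Type A_5, Milnor number mu = 5.

The Hessian of f at 0 has rank 1. Corank 1: A-series; mu = 5 gives A_5.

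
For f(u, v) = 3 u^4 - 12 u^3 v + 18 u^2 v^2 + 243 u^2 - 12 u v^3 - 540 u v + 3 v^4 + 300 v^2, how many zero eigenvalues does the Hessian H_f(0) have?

1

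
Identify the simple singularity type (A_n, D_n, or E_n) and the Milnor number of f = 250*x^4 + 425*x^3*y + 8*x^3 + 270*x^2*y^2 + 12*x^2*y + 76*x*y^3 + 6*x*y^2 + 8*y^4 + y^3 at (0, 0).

Type E_7, Milnor number mu = 7.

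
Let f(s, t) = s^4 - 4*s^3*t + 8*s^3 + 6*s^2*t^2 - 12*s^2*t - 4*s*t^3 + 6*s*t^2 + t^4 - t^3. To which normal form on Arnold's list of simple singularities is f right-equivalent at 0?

E_6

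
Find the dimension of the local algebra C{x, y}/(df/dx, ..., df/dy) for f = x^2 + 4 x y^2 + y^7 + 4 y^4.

6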